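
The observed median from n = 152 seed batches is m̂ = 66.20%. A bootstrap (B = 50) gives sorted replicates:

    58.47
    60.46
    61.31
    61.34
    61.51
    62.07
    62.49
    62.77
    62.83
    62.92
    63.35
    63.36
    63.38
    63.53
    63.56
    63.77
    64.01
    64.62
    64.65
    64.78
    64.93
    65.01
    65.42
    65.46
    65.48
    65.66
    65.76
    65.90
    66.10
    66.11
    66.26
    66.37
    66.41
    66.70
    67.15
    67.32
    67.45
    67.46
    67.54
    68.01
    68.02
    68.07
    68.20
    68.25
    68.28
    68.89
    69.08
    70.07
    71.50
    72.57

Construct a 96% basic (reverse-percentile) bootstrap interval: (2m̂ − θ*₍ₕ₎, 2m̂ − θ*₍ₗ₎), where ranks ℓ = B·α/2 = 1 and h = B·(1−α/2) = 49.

Percentile endpoints at ranks 1 and 49: θ*₍1₎ = 58.47, θ*₍49₎ = 71.50.
Basic interval reflects these around m̂:
  lower = 2 × 66.20 − 71.50 = 60.90
  upper = 2 × 66.20 − 58.47 = 73.93

(60.90, 73.93)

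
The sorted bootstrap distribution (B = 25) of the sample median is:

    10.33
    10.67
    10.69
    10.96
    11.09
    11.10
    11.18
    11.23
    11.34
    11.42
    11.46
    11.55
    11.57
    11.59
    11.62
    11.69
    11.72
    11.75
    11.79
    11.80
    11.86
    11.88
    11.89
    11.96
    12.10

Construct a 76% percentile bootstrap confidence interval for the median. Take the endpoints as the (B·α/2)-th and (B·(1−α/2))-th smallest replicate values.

α = 0.24; lower rank = 25 × 0.120 = 3; upper rank = 25 × 0.880 = 22.
The 3rd smallest replicate is 10.69; the 22nd is 11.88.

(10.69, 11.88)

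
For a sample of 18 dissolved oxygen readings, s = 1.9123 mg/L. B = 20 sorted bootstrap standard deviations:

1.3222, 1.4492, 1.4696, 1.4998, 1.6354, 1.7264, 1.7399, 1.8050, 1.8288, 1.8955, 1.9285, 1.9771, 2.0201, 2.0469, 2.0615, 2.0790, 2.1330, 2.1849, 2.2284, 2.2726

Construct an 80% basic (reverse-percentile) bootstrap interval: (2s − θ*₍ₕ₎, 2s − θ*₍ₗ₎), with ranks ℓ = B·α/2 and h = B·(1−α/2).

Percentile endpoints at ranks 2 and 18: θ*₍2₎ = 1.4492, θ*₍18₎ = 2.1849.
Basic interval reflects these around s:
  lower = 2 × 1.9123 − 2.1849 = 1.6397
  upper = 2 × 1.9123 − 1.4492 = 2.3754

(1.6397, 2.3754)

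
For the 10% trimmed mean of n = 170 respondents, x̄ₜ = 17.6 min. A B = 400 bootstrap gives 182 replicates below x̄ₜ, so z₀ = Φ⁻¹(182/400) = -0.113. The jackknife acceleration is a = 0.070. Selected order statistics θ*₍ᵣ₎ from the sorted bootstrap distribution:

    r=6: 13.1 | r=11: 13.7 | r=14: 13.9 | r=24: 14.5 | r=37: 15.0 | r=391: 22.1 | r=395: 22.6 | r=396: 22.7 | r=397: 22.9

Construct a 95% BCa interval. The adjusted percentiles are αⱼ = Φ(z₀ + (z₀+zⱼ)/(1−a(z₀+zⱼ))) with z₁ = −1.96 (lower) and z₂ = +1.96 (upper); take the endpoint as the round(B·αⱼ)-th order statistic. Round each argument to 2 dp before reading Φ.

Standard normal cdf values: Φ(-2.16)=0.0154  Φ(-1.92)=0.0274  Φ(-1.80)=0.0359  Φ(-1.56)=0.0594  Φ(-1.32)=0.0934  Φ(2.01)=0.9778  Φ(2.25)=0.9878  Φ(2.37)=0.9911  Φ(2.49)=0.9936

Lower: z₀ + z₁ = -0.113 + (-1.960) = -2.073; 1 − a(z₀+z₁) = 1 − (0.070)(-2.073) = 1.1451; argument = -0.113 + (-2.073)/1.1451 = -1.9233 → -1.92.
α₁ = Φ(-1.92) = 0.0274; rank = round(400 × 0.0274) = 11; θ*₍11₎ = 13.7.
Upper: z₀ + z₂ = 1.847; 1 − a(z₀+z₂) = 0.8707; argument = 2.0083 → 2.01; α₂ = 0.9778; rank = 391; θ*₍391₎ = 22.1.

(13.7, 22.1)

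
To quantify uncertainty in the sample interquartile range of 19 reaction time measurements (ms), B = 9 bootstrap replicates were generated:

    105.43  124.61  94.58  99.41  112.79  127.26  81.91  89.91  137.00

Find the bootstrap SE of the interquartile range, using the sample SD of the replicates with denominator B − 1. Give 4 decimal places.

SE* = 18.6384

Bootstrap SE is the standard deviation of the 9 replicate interquartile ranges.
Mean of replicates: (105.43 + 124.61 + 94.58 + 99.41 + 112.79 + 127.26 + 81.91 + 89.91 + 137.00) / 9 = 972.90000 / 9 = 108.10000
Sum of squared deviations: (−2.67000)² + (+16.51000)² + (−13.52000)² + (−8.69000)² + (+4.69000)² + (+19.16000)² + (−26.19000)² + (−18.19000)² + (+28.90000)² = 2779.11940
Variance = 2779.11940 / 8 = 347.38993
SE* = √347.38993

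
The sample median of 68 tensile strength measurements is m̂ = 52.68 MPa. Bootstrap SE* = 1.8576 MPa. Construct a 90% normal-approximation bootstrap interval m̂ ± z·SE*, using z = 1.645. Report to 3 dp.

(49.624, 55.736)

Margin = 1.645 × 1.8576 = 3.0558
Interval: 52.68 ± 3.0558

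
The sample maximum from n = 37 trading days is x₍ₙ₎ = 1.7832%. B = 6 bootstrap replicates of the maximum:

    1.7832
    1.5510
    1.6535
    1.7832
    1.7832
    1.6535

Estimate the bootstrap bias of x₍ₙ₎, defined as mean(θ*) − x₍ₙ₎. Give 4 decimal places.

bias = −0.0819

mean(θ*) = (1.7832 + 1.5510 + 1.6535 + 1.7832 + 1.7832 + 1.6535) / 6 = 1.70127
bias = 1.70127 − 1.7832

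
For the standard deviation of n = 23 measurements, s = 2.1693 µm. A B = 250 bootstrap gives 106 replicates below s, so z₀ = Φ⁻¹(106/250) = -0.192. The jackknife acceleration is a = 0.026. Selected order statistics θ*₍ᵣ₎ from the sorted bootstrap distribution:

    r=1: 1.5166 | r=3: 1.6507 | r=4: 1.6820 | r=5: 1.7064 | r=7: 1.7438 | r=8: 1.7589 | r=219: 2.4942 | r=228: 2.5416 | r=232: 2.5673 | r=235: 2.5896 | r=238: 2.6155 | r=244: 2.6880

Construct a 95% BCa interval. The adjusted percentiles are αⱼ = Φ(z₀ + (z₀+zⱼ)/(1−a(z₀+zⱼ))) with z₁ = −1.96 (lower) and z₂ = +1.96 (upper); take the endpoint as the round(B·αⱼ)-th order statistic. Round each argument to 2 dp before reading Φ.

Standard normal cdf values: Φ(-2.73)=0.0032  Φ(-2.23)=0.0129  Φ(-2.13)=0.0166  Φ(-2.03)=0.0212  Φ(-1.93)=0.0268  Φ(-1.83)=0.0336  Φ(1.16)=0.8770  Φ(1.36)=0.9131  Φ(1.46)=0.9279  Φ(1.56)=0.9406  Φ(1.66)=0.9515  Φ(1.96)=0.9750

(1.6507, 2.6155)

Lower: z₀ + z₁ = -0.192 + (-1.960) = -2.152; 1 − a(z₀+z₁) = 1 − (0.026)(-2.152) = 1.0560; argument = -0.192 + (-2.152)/1.0560 = -2.2300 → -2.23.
α₁ = Φ(-2.23) = 0.0129; rank = round(250 × 0.0129) = 3; θ*₍3₎ = 1.6507.
Upper: z₀ + z₂ = 1.768; 1 − a(z₀+z₂) = 0.9540; argument = 1.6612 → 1.66; α₂ = 0.9515; rank = 238; θ*₍238₎ = 2.6155.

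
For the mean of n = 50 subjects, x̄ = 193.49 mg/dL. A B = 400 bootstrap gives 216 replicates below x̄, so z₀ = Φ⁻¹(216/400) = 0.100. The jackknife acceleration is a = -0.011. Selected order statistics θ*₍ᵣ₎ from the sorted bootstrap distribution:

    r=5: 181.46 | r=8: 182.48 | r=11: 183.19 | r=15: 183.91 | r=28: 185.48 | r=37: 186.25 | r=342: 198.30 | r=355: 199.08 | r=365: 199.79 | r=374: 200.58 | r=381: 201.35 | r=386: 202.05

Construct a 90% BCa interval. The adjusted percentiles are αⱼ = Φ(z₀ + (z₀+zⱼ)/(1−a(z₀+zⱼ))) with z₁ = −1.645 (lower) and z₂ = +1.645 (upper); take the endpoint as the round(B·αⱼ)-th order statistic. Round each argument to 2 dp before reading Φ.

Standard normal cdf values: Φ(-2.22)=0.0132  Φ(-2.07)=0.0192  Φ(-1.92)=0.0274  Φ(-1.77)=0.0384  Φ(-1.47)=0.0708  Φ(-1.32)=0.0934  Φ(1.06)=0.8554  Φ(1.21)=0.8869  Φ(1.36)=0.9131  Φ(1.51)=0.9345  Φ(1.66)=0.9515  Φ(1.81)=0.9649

Lower: z₀ + z₁ = 0.100 + (-1.645) = -1.545; 1 − a(z₀+z₁) = 1 − (-0.011)(-1.545) = 0.9830; argument = 0.100 + (-1.545)/0.9830 = -1.4717 → -1.47.
α₁ = Φ(-1.47) = 0.0708; rank = round(400 × 0.0708) = 28; θ*₍28₎ = 185.48.
Upper: z₀ + z₂ = 1.745; 1 − a(z₀+z₂) = 1.0192; argument = 1.8121 → 1.81; α₂ = 0.9649; rank = 386; θ*₍386₎ = 202.05.

(185.48, 202.05)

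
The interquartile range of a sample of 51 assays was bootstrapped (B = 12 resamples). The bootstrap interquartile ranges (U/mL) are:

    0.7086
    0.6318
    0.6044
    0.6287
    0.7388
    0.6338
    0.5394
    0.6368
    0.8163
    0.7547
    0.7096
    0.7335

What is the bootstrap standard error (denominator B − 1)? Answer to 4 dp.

Bootstrap SE is the standard deviation of the 12 replicate interquartile ranges.
Mean of replicates: (0.7086 + 0.6318 + 0.6044 + 0.6287 + 0.7388 + 0.6338 + 0.5394 + 0.6368 + 0.8163 + 0.7547 + 0.7096 + 0.7335) / 12 = 8.13640 / 12 = 0.67803
Sum of squared deviations: (+0.03057)² + (−0.04623)² + (−0.07363)² + (−0.04933)² + (+0.06077)² + (−0.04423)² + (−0.13863)² + (−0.04123)² + (+0.13827)² + (+0.07667)² + (+0.03157)² + (+0.05547)² = 0.06656
Variance = 0.06656 / 11 = 0.00605
SE* = √0.00605

SE* = 0.0778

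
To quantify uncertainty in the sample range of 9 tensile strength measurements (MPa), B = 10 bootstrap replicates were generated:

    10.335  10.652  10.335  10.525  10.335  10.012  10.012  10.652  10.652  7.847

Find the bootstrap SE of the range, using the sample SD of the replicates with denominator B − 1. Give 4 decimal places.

Bootstrap SE is the standard deviation of the 10 replicate ranges.
Mean of replicates: (10.335 + 10.652 + 10.335 + 10.525 + 10.335 + 10.012 + 10.012 + 10.652 + 10.652 + 7.847) / 10 = 101.35700 / 10 = 10.13570
Sum of squared deviations: (+0.19930)² + (+0.51630)² + (+0.19930)² + (+0.38930)² + (+0.19930)² + (−0.12370)² + (−0.12370)² + (+0.51630)² + (+0.51630)² + (−2.28870)² = 6.33916
Variance = 6.33916 / 9 = 0.70435
SE* = √0.70435

SE* = 0.8393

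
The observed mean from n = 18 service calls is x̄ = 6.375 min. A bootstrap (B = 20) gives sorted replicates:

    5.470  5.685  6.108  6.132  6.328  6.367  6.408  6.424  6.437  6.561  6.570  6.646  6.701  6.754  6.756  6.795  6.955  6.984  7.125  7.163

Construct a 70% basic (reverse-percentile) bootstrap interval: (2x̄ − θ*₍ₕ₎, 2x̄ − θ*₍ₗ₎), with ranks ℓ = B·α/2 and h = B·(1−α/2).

(5.795, 6.642)

Percentile endpoints at ranks 3 and 17: θ*₍3₎ = 6.108, θ*₍17₎ = 6.955.
Basic interval reflects these around x̄:
  lower = 2 × 6.375 − 6.955 = 5.795
  upper = 2 × 6.375 − 6.108 = 6.642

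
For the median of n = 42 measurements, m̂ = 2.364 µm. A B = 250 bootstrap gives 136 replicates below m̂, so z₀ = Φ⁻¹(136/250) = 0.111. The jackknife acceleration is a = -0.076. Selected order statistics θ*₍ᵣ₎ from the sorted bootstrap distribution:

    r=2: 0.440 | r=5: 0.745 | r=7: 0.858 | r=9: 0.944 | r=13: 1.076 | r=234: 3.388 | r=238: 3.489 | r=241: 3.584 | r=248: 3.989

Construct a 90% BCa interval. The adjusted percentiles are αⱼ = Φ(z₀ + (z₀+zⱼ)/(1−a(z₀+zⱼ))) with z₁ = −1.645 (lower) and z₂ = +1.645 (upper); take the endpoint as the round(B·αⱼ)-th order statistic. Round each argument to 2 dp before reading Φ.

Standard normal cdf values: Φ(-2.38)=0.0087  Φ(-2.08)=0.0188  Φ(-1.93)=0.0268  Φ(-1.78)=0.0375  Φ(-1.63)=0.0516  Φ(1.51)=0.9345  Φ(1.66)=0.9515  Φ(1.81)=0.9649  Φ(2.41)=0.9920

(1.076, 3.489)

Lower: z₀ + z₁ = 0.111 + (-1.645) = -1.534; 1 − a(z₀+z₁) = 1 − (-0.076)(-1.534) = 0.8834; argument = 0.111 + (-1.534)/0.8834 = -1.6254 → -1.63.
α₁ = Φ(-1.63) = 0.0516; rank = round(250 × 0.0516) = 13; θ*₍13₎ = 1.076.
Upper: z₀ + z₂ = 1.756; 1 − a(z₀+z₂) = 1.1335; argument = 1.6602 → 1.66; α₂ = 0.9515; rank = 238; θ*₍238₎ = 3.489.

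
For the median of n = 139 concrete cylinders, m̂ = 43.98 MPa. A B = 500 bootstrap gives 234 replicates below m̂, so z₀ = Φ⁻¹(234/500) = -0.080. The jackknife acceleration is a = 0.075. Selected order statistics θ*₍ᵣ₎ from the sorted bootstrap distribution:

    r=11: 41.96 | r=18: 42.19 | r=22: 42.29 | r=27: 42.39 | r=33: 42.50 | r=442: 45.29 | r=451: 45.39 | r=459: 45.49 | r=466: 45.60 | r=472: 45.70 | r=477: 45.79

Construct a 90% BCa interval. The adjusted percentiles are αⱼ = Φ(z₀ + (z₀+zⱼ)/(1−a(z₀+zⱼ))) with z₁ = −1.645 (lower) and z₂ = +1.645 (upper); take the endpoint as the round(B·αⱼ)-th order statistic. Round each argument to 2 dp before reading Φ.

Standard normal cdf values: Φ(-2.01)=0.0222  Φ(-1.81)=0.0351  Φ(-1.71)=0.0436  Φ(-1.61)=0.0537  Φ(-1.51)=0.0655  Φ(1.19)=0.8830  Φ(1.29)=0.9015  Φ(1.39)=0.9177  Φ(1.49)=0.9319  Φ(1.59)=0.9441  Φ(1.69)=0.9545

Lower: z₀ + z₁ = -0.080 + (-1.645) = -1.725; 1 − a(z₀+z₁) = 1 − (0.075)(-1.725) = 1.1294; argument = -0.080 + (-1.725)/1.1294 = -1.6074 → -1.61.
α₁ = Φ(-1.61) = 0.0537; rank = round(500 × 0.0537) = 27; θ*₍27₎ = 42.39.
Upper: z₀ + z₂ = 1.565; 1 − a(z₀+z₂) = 0.8826; argument = 1.6931 → 1.69; α₂ = 0.9545; rank = 477; θ*₍477₎ = 45.79.

(42.39, 45.79)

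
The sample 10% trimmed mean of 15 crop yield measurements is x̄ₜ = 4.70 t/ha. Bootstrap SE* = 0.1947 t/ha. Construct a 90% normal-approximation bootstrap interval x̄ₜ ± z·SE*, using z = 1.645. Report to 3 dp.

(4.380, 5.020)

Margin = 1.645 × 0.1947 = 0.3203
Interval: 4.70 ± 0.3203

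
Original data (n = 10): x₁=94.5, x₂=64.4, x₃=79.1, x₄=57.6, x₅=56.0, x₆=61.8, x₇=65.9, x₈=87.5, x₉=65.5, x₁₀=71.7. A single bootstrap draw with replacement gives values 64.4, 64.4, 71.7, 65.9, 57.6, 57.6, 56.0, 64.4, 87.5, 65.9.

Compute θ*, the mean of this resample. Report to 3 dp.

Mean = (64.4 + 64.4 + 71.7 + 65.9 + 57.6 + 57.6 + 56.0 + 64.4 + 87.5 + 65.9) / 10 = 655.40 / 10 = 65.540

θ* = 65.540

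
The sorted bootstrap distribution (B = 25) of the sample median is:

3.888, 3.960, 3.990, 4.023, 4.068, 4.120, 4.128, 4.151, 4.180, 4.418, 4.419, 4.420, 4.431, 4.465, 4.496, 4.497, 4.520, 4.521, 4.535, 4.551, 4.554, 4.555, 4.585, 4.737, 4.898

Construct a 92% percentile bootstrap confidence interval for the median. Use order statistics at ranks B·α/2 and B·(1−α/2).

α = 0.08; lower rank = 25 × 0.040 = 1; upper rank = 25 × 0.960 = 24.
The 1st smallest replicate is 3.888; the 24th is 4.737.

(3.888, 4.737)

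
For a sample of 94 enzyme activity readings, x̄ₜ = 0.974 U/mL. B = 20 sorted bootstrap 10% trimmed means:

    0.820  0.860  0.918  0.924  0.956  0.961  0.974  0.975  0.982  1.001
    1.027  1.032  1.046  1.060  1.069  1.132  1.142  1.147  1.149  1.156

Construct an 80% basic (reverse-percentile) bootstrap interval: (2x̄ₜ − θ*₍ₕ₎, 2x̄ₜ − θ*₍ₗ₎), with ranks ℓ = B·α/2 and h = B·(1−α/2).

Percentile endpoints at ranks 2 and 18: θ*₍2₎ = 0.860, θ*₍18₎ = 1.147.
Basic interval reflects these around x̄ₜ:
  lower = 2 × 0.974 − 1.147 = 0.801
  upper = 2 × 0.974 − 0.860 = 1.088

(0.801, 1.088)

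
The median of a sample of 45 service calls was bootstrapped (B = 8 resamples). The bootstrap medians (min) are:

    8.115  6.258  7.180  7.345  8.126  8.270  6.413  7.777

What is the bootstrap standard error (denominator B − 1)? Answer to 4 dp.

SE* = 0.7798

Bootstrap SE is the standard deviation of the 8 replicate medians.
Mean of replicates: (8.115 + 6.258 + 7.180 + 7.345 + 8.126 + 8.270 + 6.413 + 7.777) / 8 = 59.48400 / 8 = 7.43550
Sum of squared deviations: (+0.67950)² + (−1.17750)² + (−0.25550)² + (−0.09050)² + (+0.69050)² + (+0.83450)² + (−1.02250)² + (+0.34150)² = 4.25701
Variance = 4.25701 / 7 = 0.60814
SE* = √0.60814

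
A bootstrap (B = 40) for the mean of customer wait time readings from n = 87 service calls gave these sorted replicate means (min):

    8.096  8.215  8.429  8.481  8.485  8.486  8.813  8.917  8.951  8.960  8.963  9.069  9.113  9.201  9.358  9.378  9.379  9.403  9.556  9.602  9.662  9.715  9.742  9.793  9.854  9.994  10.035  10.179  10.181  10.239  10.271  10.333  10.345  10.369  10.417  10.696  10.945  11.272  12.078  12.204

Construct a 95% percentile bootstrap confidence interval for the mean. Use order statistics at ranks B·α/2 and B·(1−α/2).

α = 0.05; lower rank = 40 × 0.025 = 1; upper rank = 40 × 0.975 = 39.
The 1st smallest replicate is 8.096; the 39th is 12.078.

(8.096, 12.078)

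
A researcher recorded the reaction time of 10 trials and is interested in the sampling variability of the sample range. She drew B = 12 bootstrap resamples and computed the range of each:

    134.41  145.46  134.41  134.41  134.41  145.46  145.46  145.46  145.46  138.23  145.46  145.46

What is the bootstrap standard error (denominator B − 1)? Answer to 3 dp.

SE* = 5.396

Bootstrap SE is the standard deviation of the 12 replicate ranges.
Mean of replicates: (134.41 + 145.46 + 134.41 + 134.41 + 134.41 + 145.46 + 145.46 + 145.46 + 145.46 + 138.23 + 145.46 + 145.46) / 12 = 1694.0900 / 12 = 141.1742
Sum of squared deviations: (−6.7642)² + (+4.2858)² + (−6.7642)² + (−6.7642)² + (−6.7642)² + (+4.2858)² + (+4.2858)² + (+4.2858)² + (+4.2858)² + (−2.9442)² + (+4.2858)² + (+4.2858)² = 320.2625
Variance = 320.2625 / 11 = 29.1148
SE* = √29.1148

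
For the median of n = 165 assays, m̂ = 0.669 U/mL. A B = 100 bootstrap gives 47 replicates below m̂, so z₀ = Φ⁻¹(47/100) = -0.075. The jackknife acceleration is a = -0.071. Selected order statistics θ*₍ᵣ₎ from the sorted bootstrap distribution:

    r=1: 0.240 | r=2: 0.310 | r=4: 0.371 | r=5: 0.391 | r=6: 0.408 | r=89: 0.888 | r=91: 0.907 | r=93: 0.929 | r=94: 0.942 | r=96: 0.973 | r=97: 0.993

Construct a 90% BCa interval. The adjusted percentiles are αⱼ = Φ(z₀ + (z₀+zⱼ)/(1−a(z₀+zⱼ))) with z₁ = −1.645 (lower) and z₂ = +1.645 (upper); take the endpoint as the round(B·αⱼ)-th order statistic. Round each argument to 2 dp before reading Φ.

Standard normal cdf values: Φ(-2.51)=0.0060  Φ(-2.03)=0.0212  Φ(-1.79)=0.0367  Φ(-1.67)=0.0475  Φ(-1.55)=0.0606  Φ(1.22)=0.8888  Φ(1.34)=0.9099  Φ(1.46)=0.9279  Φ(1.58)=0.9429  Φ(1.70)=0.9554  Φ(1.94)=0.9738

(0.310, 0.907)

Lower: z₀ + z₁ = -0.075 + (-1.645) = -1.720; 1 − a(z₀+z₁) = 1 − (-0.071)(-1.720) = 0.8779; argument = -0.075 + (-1.720)/0.8779 = -2.0343 → -2.03.
α₁ = Φ(-2.03) = 0.0212; rank = round(100 × 0.0212) = 2; θ*₍2₎ = 0.310.
Upper: z₀ + z₂ = 1.570; 1 − a(z₀+z₂) = 1.1115; argument = 1.3375 → 1.34; α₂ = 0.9099; rank = 91; θ*₍91₎ = 0.907.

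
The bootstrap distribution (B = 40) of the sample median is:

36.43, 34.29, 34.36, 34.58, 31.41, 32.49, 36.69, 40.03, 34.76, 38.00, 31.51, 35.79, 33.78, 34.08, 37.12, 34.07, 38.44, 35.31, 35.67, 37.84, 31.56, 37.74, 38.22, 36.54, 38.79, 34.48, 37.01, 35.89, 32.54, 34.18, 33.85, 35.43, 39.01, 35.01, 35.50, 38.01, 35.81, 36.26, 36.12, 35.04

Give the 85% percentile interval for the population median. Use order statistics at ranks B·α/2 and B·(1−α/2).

Sorted replicates: 31.41, 31.51, 31.56, 32.49, 32.54, 33.78, 33.85, 34.07, 34.08, 34.18, 34.29, 34.36, 34.48, 34.58, 34.76, 35.01, 35.04, 35.31, 35.43, 35.50, 35.67, 35.79, 35.81, 35.89, 36.12, 36.26, 36.43, 36.54, 36.69, 37.01, 37.12, 37.74, 37.84, 38.00, 38.01, 38.22, 38.44, 38.79, 39.01, 40.03
α = 0.15; lower rank = 40 × 0.075 = 3; upper rank = 40 × 0.925 = 37.
The 3rd smallest replicate is 31.56; the 37th is 38.44.

(31.56, 38.44)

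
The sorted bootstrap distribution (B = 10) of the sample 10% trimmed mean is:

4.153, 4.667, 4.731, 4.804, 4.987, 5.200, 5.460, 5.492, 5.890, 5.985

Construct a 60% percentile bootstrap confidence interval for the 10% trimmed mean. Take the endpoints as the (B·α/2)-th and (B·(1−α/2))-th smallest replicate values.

(4.667, 5.492)

α = 0.40; lower rank = 10 × 0.200 = 2; upper rank = 10 × 0.800 = 8.
The 2nd smallest replicate is 4.667; the 8th is 5.492.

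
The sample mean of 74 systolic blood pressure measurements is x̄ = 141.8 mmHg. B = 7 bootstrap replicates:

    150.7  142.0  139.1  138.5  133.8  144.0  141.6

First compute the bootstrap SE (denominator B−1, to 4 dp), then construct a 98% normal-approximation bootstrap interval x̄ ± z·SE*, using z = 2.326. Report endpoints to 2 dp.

Mean of replicates = 141.3857; sum of squared deviations = 165.1086; SE* = √(165.1086/6) = 5.2458
Margin = 2.326 × 5.2458 = 12.202
Interval: 141.8 ± 12.202

(129.60, 154.00)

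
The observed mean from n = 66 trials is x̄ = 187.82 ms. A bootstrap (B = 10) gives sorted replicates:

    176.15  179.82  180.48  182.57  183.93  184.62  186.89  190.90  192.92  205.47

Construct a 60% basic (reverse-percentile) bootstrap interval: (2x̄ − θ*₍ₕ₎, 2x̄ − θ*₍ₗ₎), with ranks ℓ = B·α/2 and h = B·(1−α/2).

Percentile endpoints at ranks 2 and 8: θ*₍2₎ = 179.82, θ*₍8₎ = 190.90.
Basic interval reflects these around x̄:
  lower = 2 × 187.82 − 190.90 = 184.74
  upper = 2 × 187.82 − 179.82 = 195.82

(184.74, 195.82)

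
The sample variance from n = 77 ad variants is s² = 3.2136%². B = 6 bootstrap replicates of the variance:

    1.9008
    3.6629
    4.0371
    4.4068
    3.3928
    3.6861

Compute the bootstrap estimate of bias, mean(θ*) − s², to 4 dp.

mean(θ*) = (1.9008 + 3.6629 + 4.0371 + 4.4068 + 3.3928 + 3.6861) / 6 = 3.51442
bias = 3.51442 − 3.2136

bias = +0.3008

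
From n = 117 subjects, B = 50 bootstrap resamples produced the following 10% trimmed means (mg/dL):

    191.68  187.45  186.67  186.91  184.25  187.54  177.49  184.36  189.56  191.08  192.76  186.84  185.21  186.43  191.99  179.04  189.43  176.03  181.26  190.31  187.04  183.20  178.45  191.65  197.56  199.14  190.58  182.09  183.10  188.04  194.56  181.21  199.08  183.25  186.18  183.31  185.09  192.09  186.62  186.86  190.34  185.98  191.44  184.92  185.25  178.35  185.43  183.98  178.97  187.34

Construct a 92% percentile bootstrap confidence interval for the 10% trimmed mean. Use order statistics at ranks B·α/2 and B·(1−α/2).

Sorted replicates: 176.03, 177.49, 178.35, 178.45, 178.97, 179.04, 181.21, 181.26, 182.09, 183.10, 183.20, 183.25, 183.31, 183.98, 184.25, 184.36, 184.92, 185.09, 185.21, 185.25, 185.43, 185.98, 186.18, 186.43, 186.62, 186.67, 186.84, 186.86, 186.91, 187.04, 187.34, 187.45, 187.54, 188.04, 189.43, 189.56, 190.31, 190.34, 190.58, 191.08, 191.44, 191.65, 191.68, 191.99, 192.09, 192.76, 194.56, 197.56, 199.08, 199.14
α = 0.08; lower rank = 50 × 0.040 = 2; upper rank = 50 × 0.960 = 48.
The 2nd smallest replicate is 177.49; the 48th is 197.56.

(177.49, 197.56)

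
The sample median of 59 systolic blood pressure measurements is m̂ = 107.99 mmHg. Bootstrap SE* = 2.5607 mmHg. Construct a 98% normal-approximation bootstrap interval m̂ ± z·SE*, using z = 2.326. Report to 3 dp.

(102.034, 113.946)

Margin = 2.326 × 2.5607 = 5.9562
Interval: 107.99 ± 5.9562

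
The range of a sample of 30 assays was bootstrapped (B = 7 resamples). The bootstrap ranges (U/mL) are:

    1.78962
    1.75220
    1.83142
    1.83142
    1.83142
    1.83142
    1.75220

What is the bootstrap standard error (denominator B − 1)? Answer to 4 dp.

SE* = 0.0378

Bootstrap SE is the standard deviation of the 7 replicate ranges.
Mean of replicates: (1.78962 + 1.75220 + 1.83142 + 1.83142 + 1.83142 + 1.83142 + 1.75220) / 7 = 12.619700 / 7 = 1.802814
Sum of squared deviations: (−0.013194)² + (−0.050614)² + (+0.028606)² + (+0.028606)² + (+0.028606)² + (+0.028606)² + (−0.050614)² = 0.008571
Variance = 0.008571 / 6 = 0.001428
SE* = √0.001428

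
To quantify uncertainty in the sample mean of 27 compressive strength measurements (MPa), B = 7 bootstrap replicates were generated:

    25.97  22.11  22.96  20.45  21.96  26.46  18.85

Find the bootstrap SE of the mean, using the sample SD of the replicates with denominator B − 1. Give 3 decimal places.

SE* = 2.759

Bootstrap SE is the standard deviation of the 7 replicate means.
Mean of replicates: (25.97 + 22.11 + 22.96 + 20.45 + 21.96 + 26.46 + 18.85) / 7 = 158.7600 / 7 = 22.6800
Sum of squared deviations: (+3.2900)² + (−0.5700)² + (+0.2800)² + (−2.2300)² + (−0.7200)² + (+3.7800)² + (−3.8300)² = 45.6760
Variance = 45.6760 / 6 = 7.6127
SE* = √7.6127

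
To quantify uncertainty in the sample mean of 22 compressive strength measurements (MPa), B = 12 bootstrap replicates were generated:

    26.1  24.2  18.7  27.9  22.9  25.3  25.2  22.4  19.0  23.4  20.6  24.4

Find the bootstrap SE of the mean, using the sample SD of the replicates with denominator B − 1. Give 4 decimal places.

SE* = 2.8047

Bootstrap SE is the standard deviation of the 12 replicate means.
Mean of replicates: (26.1 + 24.2 + 18.7 + 27.9 + 22.9 + 25.3 + 25.2 + 22.4 + 19.0 + 23.4 + 20.6 + 24.4) / 12 = 280.10000 / 12 = 23.34167
Sum of squared deviations: (+2.75833)² + (+0.85833)² + (−4.64167)² + (+4.55833)² + (−0.44167)² + (+1.95833)² + (+1.85833)² + (−0.94167)² + (−4.34167)² + (+0.05833)² + (−2.74167)² + (+1.05833)² = 86.52917
Variance = 86.52917 / 11 = 7.86629
SE* = √7.86629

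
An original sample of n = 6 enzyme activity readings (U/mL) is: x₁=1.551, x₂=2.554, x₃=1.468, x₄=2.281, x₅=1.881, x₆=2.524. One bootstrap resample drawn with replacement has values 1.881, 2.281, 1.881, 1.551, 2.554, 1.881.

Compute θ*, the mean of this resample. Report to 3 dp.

Mean = (1.881 + 2.281 + 1.881 + 1.551 + 2.554 + 1.881) / 6 = 12.0290 / 6 = 2.005

θ* = 2.005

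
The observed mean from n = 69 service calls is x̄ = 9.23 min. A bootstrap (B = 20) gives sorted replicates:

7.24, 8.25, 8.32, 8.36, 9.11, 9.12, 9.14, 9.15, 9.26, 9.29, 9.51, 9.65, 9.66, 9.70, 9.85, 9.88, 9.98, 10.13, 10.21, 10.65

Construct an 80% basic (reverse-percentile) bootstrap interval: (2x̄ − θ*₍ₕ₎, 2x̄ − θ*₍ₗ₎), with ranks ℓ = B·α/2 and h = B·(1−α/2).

(8.33, 10.21)

Percentile endpoints at ranks 2 and 18: θ*₍2₎ = 8.25, θ*₍18₎ = 10.13.
Basic interval reflects these around x̄:
  lower = 2 × 9.23 − 10.13 = 8.33
  upper = 2 × 9.23 − 8.25 = 10.21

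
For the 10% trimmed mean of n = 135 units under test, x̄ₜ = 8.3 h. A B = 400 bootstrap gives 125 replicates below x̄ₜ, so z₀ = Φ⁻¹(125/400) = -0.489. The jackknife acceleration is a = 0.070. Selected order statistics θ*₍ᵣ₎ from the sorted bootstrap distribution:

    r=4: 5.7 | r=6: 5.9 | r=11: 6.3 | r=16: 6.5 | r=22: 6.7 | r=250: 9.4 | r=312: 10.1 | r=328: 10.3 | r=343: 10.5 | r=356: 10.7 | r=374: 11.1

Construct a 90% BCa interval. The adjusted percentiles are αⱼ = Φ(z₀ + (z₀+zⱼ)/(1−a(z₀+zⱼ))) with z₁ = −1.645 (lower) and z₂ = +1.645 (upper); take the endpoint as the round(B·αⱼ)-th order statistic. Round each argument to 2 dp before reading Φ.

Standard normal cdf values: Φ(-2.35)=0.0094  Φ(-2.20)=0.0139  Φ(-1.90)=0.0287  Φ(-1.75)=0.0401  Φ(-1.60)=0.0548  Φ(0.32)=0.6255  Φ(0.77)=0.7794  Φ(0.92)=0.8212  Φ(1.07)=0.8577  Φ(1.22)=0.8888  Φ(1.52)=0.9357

Lower: z₀ + z₁ = -0.489 + (-1.645) = -2.134; 1 − a(z₀+z₁) = 1 − (0.070)(-2.134) = 1.1494; argument = -0.489 + (-2.134)/1.1494 = -2.3457 → -2.35.
α₁ = Φ(-2.35) = 0.0094; rank = round(400 × 0.0094) = 4; θ*₍4₎ = 5.7.
Upper: z₀ + z₂ = 1.156; 1 − a(z₀+z₂) = 0.9191; argument = 0.7688 → 0.77; α₂ = 0.7794; rank = 312; θ*₍312₎ = 10.1.

(5.7, 10.1)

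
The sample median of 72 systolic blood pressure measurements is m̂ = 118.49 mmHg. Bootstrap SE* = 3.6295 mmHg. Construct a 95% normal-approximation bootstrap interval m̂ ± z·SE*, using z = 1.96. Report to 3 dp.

Margin = 1.96 × 3.6295 = 7.1138
Interval: 118.49 ± 7.1138

(111.376, 125.604)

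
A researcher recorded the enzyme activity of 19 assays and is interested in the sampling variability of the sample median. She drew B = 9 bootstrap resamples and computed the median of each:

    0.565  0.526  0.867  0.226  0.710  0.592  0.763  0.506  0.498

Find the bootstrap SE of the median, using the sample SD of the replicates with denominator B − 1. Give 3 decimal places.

SE* = 0.185

Bootstrap SE is the standard deviation of the 9 replicate medians.
Mean of replicates: (0.565 + 0.526 + 0.867 + 0.226 + 0.710 + 0.592 + 0.763 + 0.506 + 0.498) / 9 = 5.2530 / 9 = 0.5837
Sum of squared deviations: (−0.0187)² + (−0.0577)² + (+0.2833)² + (−0.3577)² + (+0.1263)² + (+0.0083)² + (+0.1793)² + (−0.0777)² + (−0.0857)² = 0.2734
Variance = 0.2734 / 8 = 0.0342
SE* = √0.0342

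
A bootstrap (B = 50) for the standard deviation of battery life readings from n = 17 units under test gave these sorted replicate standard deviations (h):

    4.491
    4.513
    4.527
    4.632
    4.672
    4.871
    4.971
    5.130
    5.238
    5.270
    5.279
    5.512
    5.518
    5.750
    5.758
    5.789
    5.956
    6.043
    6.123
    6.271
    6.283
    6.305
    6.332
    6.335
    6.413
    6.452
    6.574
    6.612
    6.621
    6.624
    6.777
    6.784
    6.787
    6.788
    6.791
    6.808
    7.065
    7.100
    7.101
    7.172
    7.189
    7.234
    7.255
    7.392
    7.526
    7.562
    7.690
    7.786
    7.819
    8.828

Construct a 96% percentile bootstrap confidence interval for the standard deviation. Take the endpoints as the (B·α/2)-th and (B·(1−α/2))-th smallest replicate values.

(4.491, 7.819)

α = 0.04; lower rank = 50 × 0.020 = 1; upper rank = 50 × 0.980 = 49.
The 1st smallest replicate is 4.491; the 49th is 7.819.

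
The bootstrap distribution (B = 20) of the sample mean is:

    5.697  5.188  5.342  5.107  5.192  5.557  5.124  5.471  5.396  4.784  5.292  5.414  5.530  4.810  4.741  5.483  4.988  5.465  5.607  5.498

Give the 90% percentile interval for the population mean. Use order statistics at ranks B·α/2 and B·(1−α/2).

(4.741, 5.607)

Sorted replicates: 4.741, 4.784, 4.810, 4.988, 5.107, 5.124, 5.188, 5.192, 5.292, 5.342, 5.396, 5.414, 5.465, 5.471, 5.483, 5.498, 5.530, 5.557, 5.607, 5.697
α = 0.10; lower rank = 20 × 0.050 = 1; upper rank = 20 × 0.950 = 19.
The 1st smallest replicate is 4.741; the 19th is 5.607.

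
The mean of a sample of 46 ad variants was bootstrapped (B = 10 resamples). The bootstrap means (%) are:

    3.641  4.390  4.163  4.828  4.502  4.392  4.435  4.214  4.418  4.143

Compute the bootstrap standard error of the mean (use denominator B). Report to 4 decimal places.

SE* = 0.2919

Bootstrap SE is the standard deviation of the 10 replicate means.
Mean of replicates: (3.641 + 4.390 + 4.163 + 4.828 + 4.502 + 4.392 + 4.435 + 4.214 + 4.418 + 4.143) / 10 = 43.12600 / 10 = 4.31260
Sum of squared deviations: (−0.67160)² + (+0.07740)² + (−0.14960)² + (+0.51540)² + (+0.18940)² + (+0.07940)² + (+0.12240)² + (−0.09860)² + (+0.10540)² + (−0.16960)² = 0.85181
Variance = 0.85181 / 10 = 0.08518
SE* = √0.08518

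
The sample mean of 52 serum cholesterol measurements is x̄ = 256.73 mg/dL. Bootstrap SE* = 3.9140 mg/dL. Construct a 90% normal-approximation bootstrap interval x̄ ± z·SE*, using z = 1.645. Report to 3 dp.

Margin = 1.645 × 3.9140 = 6.4385
Interval: 256.73 ± 6.4385

(250.291, 263.169)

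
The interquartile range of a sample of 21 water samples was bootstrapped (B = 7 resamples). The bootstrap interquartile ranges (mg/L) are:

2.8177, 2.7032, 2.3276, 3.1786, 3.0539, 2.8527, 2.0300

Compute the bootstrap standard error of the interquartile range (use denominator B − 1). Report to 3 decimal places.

SE* = 0.404

Bootstrap SE is the standard deviation of the 7 replicate interquartile ranges.
Mean of replicates: (2.8177 + 2.7032 + 2.3276 + 3.1786 + 3.0539 + 2.8527 + 2.0300) / 7 = 18.96370 / 7 = 2.70910
Sum of squared deviations: (+0.10860)² + (−0.00590)² + (−0.38150)² + (+0.46950)² + (+0.34480)² + (+0.14360)² + (−0.67910)² = 0.97849
Variance = 0.97849 / 6 = 0.16308
SE* = √0.16308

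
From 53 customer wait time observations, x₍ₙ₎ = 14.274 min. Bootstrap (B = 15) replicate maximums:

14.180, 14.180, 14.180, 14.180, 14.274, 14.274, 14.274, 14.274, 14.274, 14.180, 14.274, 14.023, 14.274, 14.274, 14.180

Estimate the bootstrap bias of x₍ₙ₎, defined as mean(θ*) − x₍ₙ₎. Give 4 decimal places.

bias = −0.0543

mean(θ*) = (14.180 + 14.180 + 14.180 + 14.180 + 14.274 + 14.274 + 14.274 + 14.274 + 14.274 + 14.180 + 14.274 + 14.023 + 14.274 + 14.274 + 14.180) / 15 = 14.21967
bias = 14.21967 − 14.274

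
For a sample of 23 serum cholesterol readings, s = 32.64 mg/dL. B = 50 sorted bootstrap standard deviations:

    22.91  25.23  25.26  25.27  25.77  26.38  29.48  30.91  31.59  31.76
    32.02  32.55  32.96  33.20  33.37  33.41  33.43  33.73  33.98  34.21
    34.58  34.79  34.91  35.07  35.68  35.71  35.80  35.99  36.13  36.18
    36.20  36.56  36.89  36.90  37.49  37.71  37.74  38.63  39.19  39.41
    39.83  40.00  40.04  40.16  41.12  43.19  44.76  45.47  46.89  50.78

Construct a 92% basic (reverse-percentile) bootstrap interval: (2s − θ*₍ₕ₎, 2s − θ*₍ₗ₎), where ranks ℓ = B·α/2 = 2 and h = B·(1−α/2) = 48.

(19.81, 40.05)

Percentile endpoints at ranks 2 and 48: θ*₍2₎ = 25.23, θ*₍48₎ = 45.47.
Basic interval reflects these around s:
  lower = 2 × 32.64 − 45.47 = 19.81
  upper = 2 × 32.64 − 25.23 = 40.05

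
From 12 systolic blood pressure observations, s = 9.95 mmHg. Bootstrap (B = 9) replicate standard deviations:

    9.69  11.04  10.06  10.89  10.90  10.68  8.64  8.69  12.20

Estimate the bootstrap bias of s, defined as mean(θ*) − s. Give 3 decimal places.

mean(θ*) = (9.69 + 11.04 + 10.06 + 10.89 + 10.90 + 10.68 + 8.64 + 8.69 + 12.20) / 9 = 10.3100
bias = 10.3100 − 9.95

bias = +0.360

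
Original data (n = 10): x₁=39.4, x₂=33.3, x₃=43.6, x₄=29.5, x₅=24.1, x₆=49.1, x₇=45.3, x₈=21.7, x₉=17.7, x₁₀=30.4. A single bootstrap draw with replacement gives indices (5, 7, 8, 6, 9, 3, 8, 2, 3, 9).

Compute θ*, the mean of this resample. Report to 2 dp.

Resample values: 24.1, 45.3, 21.7, 49.1, 17.7, 43.6, 21.7, 33.3, 43.6, 17.7.
Mean = (24.1 + 45.3 + 21.7 + 49.1 + 17.7 + 43.6 + 21.7 + 33.3 + 43.6 + 17.7) / 10 = 317.80 / 10 = 31.78

θ* = 31.78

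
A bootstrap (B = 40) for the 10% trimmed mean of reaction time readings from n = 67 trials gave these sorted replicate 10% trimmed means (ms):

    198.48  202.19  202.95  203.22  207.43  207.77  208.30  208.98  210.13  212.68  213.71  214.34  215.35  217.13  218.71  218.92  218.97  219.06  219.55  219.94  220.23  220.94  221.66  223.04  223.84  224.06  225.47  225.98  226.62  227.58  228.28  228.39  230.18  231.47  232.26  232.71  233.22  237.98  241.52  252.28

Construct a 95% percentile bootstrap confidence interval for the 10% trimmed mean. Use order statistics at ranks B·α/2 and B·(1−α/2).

α = 0.05; lower rank = 40 × 0.025 = 1; upper rank = 40 × 0.975 = 39.
The 1st smallest replicate is 198.48; the 39th is 241.52.

(198.48, 241.52)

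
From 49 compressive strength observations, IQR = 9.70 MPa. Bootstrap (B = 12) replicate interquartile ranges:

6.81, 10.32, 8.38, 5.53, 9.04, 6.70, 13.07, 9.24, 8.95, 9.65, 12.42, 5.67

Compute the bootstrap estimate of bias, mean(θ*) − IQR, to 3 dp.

mean(θ*) = (6.81 + 10.32 + 8.38 + 5.53 + 9.04 + 6.70 + 13.07 + 9.24 + 8.95 + 9.65 + 12.42 + 5.67) / 12 = 8.8150
bias = 8.8150 − 9.70

bias = −0.885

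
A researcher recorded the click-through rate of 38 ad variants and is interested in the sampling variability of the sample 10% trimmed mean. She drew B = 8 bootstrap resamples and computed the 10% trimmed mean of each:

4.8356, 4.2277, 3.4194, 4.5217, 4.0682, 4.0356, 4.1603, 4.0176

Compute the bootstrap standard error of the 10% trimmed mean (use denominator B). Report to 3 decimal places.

Bootstrap SE is the standard deviation of the 8 replicate 10% trimmed means.
Mean of replicates: (4.8356 + 4.2277 + 3.4194 + 4.5217 + 4.0682 + 4.0356 + 4.1603 + 4.0176) / 8 = 33.28610 / 8 = 4.16076
Sum of squared deviations: (+0.67484)² + (+0.06694)² + (−0.74136)² + (+0.36094)² + (−0.09256)² + (−0.12516)² + (−0.00046)² + (−0.14316)² = 1.18451
Variance = 1.18451 / 8 = 0.14806
SE* = √0.14806

SE* = 0.385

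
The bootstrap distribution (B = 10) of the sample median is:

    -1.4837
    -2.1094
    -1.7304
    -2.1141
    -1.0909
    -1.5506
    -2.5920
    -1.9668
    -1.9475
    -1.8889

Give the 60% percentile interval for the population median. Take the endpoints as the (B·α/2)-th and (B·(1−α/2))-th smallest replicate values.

(-2.1141, -1.5506)

Sorted replicates: -2.5920, -2.1141, -2.1094, -1.9668, -1.9475, -1.8889, -1.7304, -1.5506, -1.4837, -1.0909
α = 0.40; lower rank = 10 × 0.200 = 2; upper rank = 10 × 0.800 = 8.
The 2nd smallest replicate is -2.1141; the 8th is -1.5506.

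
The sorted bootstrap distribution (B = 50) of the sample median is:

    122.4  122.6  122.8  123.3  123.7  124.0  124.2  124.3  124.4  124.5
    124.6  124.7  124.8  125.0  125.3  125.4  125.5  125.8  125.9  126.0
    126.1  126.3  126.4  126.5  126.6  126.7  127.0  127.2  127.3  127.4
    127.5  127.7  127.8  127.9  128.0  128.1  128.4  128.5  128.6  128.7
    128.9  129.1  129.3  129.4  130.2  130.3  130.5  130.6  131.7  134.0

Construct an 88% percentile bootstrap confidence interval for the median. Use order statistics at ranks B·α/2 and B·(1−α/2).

α = 0.12; lower rank = 50 × 0.060 = 3; upper rank = 50 × 0.940 = 47.
The 3rd smallest replicate is 122.8; the 47th is 130.5.

(122.8, 130.5)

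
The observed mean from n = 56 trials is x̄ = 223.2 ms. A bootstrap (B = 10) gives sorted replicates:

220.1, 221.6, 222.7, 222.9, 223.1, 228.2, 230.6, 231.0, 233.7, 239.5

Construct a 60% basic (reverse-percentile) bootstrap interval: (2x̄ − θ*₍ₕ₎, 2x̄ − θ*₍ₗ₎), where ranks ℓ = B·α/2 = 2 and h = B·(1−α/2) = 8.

(215.4, 224.8)

Percentile endpoints at ranks 2 and 8: θ*₍2₎ = 221.6, θ*₍8₎ = 231.0.
Basic interval reflects these around x̄:
  lower = 2 × 223.2 − 231.0 = 215.4
  upper = 2 × 223.2 − 221.6 = 224.8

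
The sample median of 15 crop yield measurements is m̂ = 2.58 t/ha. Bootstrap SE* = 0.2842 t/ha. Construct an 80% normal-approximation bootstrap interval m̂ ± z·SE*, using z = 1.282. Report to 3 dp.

(2.216, 2.944)

Margin = 1.282 × 0.2842 = 0.3643
Interval: 2.58 ± 0.3643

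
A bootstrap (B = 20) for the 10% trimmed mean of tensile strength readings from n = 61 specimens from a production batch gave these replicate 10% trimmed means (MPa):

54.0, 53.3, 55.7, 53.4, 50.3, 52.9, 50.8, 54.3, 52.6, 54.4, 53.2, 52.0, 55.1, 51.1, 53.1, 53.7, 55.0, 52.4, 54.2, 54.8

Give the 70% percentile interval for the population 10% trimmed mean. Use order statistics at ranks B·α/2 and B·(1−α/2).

(51.1, 54.8)

Sorted replicates: 50.3, 50.8, 51.1, 52.0, 52.4, 52.6, 52.9, 53.1, 53.2, 53.3, 53.4, 53.7, 54.0, 54.2, 54.3, 54.4, 54.8, 55.0, 55.1, 55.7
α = 0.30; lower rank = 20 × 0.150 = 3; upper rank = 20 × 0.850 = 17.
The 3rd smallest replicate is 51.1; the 17th is 54.8.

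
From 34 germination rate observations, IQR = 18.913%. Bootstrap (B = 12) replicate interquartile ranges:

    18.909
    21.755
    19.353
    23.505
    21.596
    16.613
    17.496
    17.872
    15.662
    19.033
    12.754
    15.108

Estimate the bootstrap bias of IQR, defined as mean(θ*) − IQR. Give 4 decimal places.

mean(θ*) = (18.909 + 21.755 + 19.353 + 23.505 + 21.596 + 16.613 + 17.496 + 17.872 + 15.662 + 19.033 + 12.754 + 15.108) / 12 = 18.30467
bias = 18.30467 − 18.913

bias = −0.6083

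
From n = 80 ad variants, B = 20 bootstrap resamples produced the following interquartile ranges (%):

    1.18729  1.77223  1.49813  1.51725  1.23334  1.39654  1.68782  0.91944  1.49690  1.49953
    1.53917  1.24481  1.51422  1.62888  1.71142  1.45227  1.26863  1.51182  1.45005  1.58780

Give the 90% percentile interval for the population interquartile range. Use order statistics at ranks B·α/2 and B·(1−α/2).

Sorted replicates: 0.91944, 1.18729, 1.23334, 1.24481, 1.26863, 1.39654, 1.45005, 1.45227, 1.49690, 1.49813, 1.49953, 1.51182, 1.51422, 1.51725, 1.53917, 1.58780, 1.62888, 1.68782, 1.71142, 1.77223
α = 0.10; lower rank = 20 × 0.050 = 1; upper rank = 20 × 0.950 = 19.
The 1st smallest replicate is 0.91944; the 19th is 1.71142.

(0.91944, 1.71142)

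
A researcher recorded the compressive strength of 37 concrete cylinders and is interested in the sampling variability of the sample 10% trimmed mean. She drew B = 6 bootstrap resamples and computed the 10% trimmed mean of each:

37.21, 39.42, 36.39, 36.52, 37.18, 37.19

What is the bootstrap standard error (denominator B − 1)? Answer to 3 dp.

Bootstrap SE is the standard deviation of the 6 replicate 10% trimmed means.
Mean of replicates: (37.21 + 39.42 + 36.39 + 36.52 + 37.18 + 37.19) / 6 = 223.9100 / 6 = 37.3183
Sum of squared deviations: (−0.1083)² + (+2.1017)² + (−0.9283)² + (−0.7983)² + (−0.1383)² + (−0.1283)² = 5.9635
Variance = 5.9635 / 5 = 1.1927
SE* = √1.1927

SE* = 1.092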